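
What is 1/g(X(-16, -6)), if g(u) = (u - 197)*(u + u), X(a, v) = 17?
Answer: -1/6120 ≈ -0.00016340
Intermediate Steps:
g(u) = 2*u*(-197 + u) (g(u) = (-197 + u)*(2*u) = 2*u*(-197 + u))
1/g(X(-16, -6)) = 1/(2*17*(-197 + 17)) = 1/(2*17*(-180)) = 1/(-6120) = -1/6120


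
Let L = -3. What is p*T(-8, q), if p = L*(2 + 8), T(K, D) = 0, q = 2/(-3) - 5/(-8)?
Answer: 0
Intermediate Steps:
q = -1/24 (q = 2*(-⅓) - 5*(-⅛) = -⅔ + 5/8 = -1/24 ≈ -0.041667)
p = -30 (p = -3*(2 + 8) = -3*10 = -30)
p*T(-8, q) = -30*0 = 0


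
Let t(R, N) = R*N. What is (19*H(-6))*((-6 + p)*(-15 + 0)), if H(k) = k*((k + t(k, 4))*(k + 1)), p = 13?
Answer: 1795500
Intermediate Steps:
t(R, N) = N*R
H(k) = 5*k²*(1 + k) (H(k) = k*((k + 4*k)*(k + 1)) = k*((5*k)*(1 + k)) = k*(5*k*(1 + k)) = 5*k²*(1 + k))
(19*H(-6))*((-6 + p)*(-15 + 0)) = (19*(5*(-6)²*(1 - 6)))*((-6 + 13)*(-15 + 0)) = (19*(5*36*(-5)))*(7*(-15)) = (19*(-900))*(-105) = -17100*(-105) = 1795500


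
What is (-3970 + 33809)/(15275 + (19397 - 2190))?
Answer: 29839/32482 ≈ 0.91863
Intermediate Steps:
(-3970 + 33809)/(15275 + (19397 - 2190)) = 29839/(15275 + 17207) = 29839/32482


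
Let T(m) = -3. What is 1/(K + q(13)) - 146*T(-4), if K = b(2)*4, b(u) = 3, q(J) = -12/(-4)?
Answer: 6571/15 ≈ 438.07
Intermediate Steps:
q(J) = 3 (q(J) = -12*(-¼) = 3)
K = 12 (K = 3*4 = 12)
1/(K + q(13)) - 146*T(-4) = 1/(12 + 3) - 146*(-3) = 1/15 + 438 = 6571/15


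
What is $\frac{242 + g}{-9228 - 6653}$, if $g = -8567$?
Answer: $\frac{8325}{15881} \approx 0.52421$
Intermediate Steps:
$\frac{242 + g}{-9228 - 6653} = \frac{242 - 8567}{-9228 - 6653} = - \frac{8325}{-15881} = \left(-8325\right) \left(- \frac{1}{15881}\right) = \frac{8325}{15881}$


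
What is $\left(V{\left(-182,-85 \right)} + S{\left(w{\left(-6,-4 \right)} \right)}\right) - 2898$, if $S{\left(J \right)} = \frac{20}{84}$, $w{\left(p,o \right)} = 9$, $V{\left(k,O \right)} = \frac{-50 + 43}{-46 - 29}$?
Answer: $- \frac{507092}{175} \approx -2897.7$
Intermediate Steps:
$V{\left(k,O \right)} = \frac{7}{75}$ ($V{\left(k,O \right)} = - \frac{7}{-75} = \left(-7\right) \left(- \frac{1}{75}\right) = \frac{7}{75}$)
$S{\left(J \right)} = \frac{5}{21}$ ($S{\left(J \right)} = 20 \cdot \frac{1}{84} = \frac{5}{21}$)
$\left(V{\left(-182,-85 \right)} + S{\left(w{\left(-6,-4 \right)} \right)}\right) - 2898 = \left(\frac{7}{75} + \frac{5}{21}\right) - 2898 = \frac{58}{175} - 2898 = - \frac{507092}{175}$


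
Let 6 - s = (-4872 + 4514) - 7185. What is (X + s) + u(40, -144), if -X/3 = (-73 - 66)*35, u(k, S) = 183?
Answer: 22327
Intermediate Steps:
s = 7549 (s = 6 - ((-4872 + 4514) - 7185) = 6 - (-358 - 7185) = 6 - 1*(-7543) = 6 + 7543 = 7549)
X = 14595 (X = -3*(-73 - 66)*35 = -(-417)*35 = -3*(-4865) = 14595)
(X + s) + u(40, -144) = (14595 + 7549) + 183 = 22144 + 183 = 22327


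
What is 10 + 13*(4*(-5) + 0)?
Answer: -250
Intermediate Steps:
10 + 13*(4*(-5) + 0) = 10 + 13*(-20 + 0) = 10 + 13*(-20) = 10 - 260 = -250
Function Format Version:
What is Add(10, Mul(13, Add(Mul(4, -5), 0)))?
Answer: -250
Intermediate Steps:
Add(10, Mul(13, Add(Mul(4, -5), 0))) = Add(10, Mul(13, Add(-20, 0))) = Add(10, Mul(13, -20)) = Add(10, -260) = -250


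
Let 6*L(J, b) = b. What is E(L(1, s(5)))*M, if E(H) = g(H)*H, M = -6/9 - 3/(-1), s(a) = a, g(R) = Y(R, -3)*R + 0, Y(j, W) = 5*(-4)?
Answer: -875/27 ≈ -32.407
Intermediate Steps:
Y(j, W) = -20
g(R) = -20*R (g(R) = -20*R + 0 = -20*R)
L(J, b) = b/6
M = 7/3 (M = -6*1/9 - 3*(-1) = -2/3 + 3 = 7/3 ≈ 2.3333)
E(H) = -20*H**2 (E(H) = (-20*H)*H = -20*H**2)
E(L(1, s(5)))*M = -20*((1/6)*5)**2*(7/3) = -20*(5/6)**2*(7/3) = -20*25/36*(7/3) = -125/9*7/3 = -875/27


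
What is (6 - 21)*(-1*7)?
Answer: 105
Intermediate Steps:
(6 - 21)*(-1*7) = -15*(-7) = 105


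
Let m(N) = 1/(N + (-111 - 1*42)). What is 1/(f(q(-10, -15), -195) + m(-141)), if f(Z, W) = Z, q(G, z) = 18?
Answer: 294/5291 ≈ 0.055566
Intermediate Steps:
m(N) = 1/(-153 + N) (m(N) = 1/(N + (-111 - 42)) = 1/(N - 153) = 1/(-153 + N))
1/(f(q(-10, -15), -195) + m(-141)) = 1/(18 + 1/(-153 - 141)) = 1/(18 + 1/(-294)) = 1/(18 - 1/294) = 1/(5291/294) = 294/5291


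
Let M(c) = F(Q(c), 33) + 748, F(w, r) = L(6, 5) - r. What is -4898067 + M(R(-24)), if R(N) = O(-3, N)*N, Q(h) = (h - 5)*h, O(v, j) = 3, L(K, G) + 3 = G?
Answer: -4897350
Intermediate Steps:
L(K, G) = -3 + G
Q(h) = h*(-5 + h) (Q(h) = (-5 + h)*h = h*(-5 + h))
R(N) = 3*N
F(w, r) = 2 - r (F(w, r) = (-3 + 5) - r = 2 - r)
M(c) = 717 (M(c) = (2 - 1*33) + 748 = (2 - 33) + 748 = -31 + 748 = 717)
-4898067 + M(R(-24)) = -4898067 + 717 = -4897350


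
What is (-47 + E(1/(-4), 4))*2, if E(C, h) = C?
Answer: -189/2 ≈ -94.500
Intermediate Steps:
(-47 + E(1/(-4), 4))*2 = (-47 + 1/(-4))*2 = (-47 + 1*(-¼))*2 = (-47 - ¼)*2 = -189/4*2 = -189/2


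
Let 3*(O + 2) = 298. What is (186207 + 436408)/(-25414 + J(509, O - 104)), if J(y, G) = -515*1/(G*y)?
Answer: -253528828/10348519 ≈ -24.499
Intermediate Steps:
O = 292/3 (O = -2 + (⅓)*298 = -2 + 298/3 = 292/3 ≈ 97.333)
J(y, G) = -515/(G*y) (J(y, G) = -515*1/(G*y) = -515/(G*y))
(186207 + 436408)/(-25414 + J(509, O - 104)) = (186207 + 436408)/(-25414 - 515/((292/3 - 104)*509)) = 622615/(-25414 - 515*1/509/(-20/3)) = 622615/(-25414 - 515*(-3/20)*1/509) = 622615/(-25414 + 309/2036) = 622615/(-51742595/2036) = 622615*(-2036/51742595) = -253528828/10348519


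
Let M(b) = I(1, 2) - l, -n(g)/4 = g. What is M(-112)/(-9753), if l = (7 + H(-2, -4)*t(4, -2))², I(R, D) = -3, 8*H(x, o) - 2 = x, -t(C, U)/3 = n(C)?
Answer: 52/9753 ≈ 0.0053317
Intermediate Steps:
n(g) = -4*g
t(C, U) = 12*C (t(C, U) = -(-12)*C = 12*C)
H(x, o) = ¼ + x/8
l = 49 (l = (7 + (¼ + (⅛)*(-2))*(12*4))² = (7 + (¼ - ¼)*48)² = (7 + 0*48)² = (7 + 0)² = 7² = 49)
M(b) = -52 (M(b) = -3 - 1*49 = -3 - 49 = -52)
M(-112)/(-9753) = -52/(-9753) = -52*(-1/9753) = 52/9753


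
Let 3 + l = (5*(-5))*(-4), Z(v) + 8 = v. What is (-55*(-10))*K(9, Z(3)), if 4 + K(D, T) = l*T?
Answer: -268950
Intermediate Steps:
Z(v) = -8 + v
l = 97 (l = -3 + (5*(-5))*(-4) = -3 - 25*(-4) = -3 + 100 = 97)
K(D, T) = -4 + 97*T
(-55*(-10))*K(9, Z(3)) = (-55*(-10))*(-4 + 97*(-8 + 3)) = 550*(-4 + 97*(-5)) = 550*(-4 - 485) = 550*(-489) = -268950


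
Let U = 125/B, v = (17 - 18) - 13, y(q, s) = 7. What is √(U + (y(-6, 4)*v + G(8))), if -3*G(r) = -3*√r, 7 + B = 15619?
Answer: √(-5971008453 + 121867272*√2)/7806 ≈ 9.7552*I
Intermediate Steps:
B = 15612 (B = -7 + 15619 = 15612)
v = -14 (v = -1 - 13 = -14)
G(r) = √r (G(r) = -(-1)*√r = √r)
U = 125/15612 ≈ 0.0080067
√(U + (y(-6, 4)*v + G(8))) = √(125/15612 + (7*(-14) + √8)) = √(125/15612 + (-98 + 2*√2)) = √(-1529851/15612 + 2*√2)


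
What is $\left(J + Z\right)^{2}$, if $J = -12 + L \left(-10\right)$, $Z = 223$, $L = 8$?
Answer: $17161$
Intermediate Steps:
$J = -92$ ($J = -12 + 8 \left(-10\right) = -12 - 80 = -92$)
$\left(J + Z\right)^{2} = \left(-92 + 223\right)^{2} = 131^{2} = 17161$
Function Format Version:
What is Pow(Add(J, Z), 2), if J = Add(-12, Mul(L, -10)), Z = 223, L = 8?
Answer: 17161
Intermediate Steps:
J = -92 (J = Add(-12, Mul(8, -10)) = Add(-12, -80) = -92)
Pow(Add(J, Z), 2) = Pow(Add(-92, 223), 2) = Pow(131, 2) = 17161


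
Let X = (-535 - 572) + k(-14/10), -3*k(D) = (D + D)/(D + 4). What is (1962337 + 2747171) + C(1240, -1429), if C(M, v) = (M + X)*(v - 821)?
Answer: 57322854/13 ≈ 4.4094e+6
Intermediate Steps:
k(D) = -2*D/(3*(4 + D)) (k(D) = -(D + D)/(3*(D + 4)) = -2*D/(3*(4 + D)))
X = -43159/39 (X = (-535 - 572) - 2*(-14/10)/(12 + 3*(-14/10)) = -1107 - 2*(-14*1/10)/(12 + 3*(-14*1/10)) = -1107 - 2*(-7/5)/(12 + 3*(-7/5)) = -1107 - 2*(-7/5)/(12 - 21/5) = -1107 - 2*(-7/5)/39/5 = -1107 - 2*(-7/5)*5/39 = -1107 + 14/39 = -43159/39 ≈ -1106.6)
C(M, v) = (-821 + v)*(-43159/39 + M) (C(M, v) = (M - 43159/39)*(v - 821) = (-43159/39 + M)*(-821 + v) = (-821 + v)*(-43159/39 + M))
(1962337 + 2747171) + C(1240, -1429) = (1962337 + 2747171) + (35433539/39 - 821*1240 - 43159/39*(-1429) + 1240*(-1429)) = 4709508 + (35433539/39 - 1018040 + 61674211/39 - 1771960) = 4709508 - 3900750/13 = 57322854/13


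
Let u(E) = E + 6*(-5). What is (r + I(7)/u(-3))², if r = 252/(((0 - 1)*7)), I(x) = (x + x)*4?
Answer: 1547536/1089 ≈ 1421.1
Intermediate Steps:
u(E) = -30 + E (u(E) = E - 30 = -30 + E)
I(x) = 8*x (I(x) = (2*x)*4 = 8*x)
r = -36 (r = 252/((-1*7)) = 252/(-7) = 252*(-⅐) = -36)
(r + I(7)/u(-3))² = (-36 + (8*7)/(-30 - 3))² = (-36 + 56/(-33))² = (-36 + 56*(-1/33))² = (-36 - 56/33)² = (-1244/33)² = 1547536/1089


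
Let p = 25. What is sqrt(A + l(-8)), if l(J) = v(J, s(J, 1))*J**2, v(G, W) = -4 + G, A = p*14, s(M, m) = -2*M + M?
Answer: I*sqrt(418) ≈ 20.445*I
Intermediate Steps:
s(M, m) = -M
A = 350 (A = 25*14 = 350)
l(J) = J**2*(-4 + J) (l(J) = (-4 + J)*J**2 = J**2*(-4 + J))
sqrt(A + l(-8)) = sqrt(350 + (-8)**2*(-4 - 8)) = sqrt(350 + 64*(-12)) = sqrt(350 - 768) = sqrt(-418) = I*sqrt(418)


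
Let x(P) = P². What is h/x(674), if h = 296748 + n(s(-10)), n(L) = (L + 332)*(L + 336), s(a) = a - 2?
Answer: 100107/113569 ≈ 0.88146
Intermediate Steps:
s(a) = -2 + a
n(L) = (332 + L)*(336 + L)
h = 400428 (h = 296748 + (111552 + (-2 - 10)² + 668*(-2 - 10)) = 296748 + (111552 + (-12)² + 668*(-12)) = 296748 + (111552 + 144 - 8016) = 296748 + 103680 = 400428)
h/x(674) = 400428/(674²) = 400428/454276 = 400428*(1/454276) = 100107/113569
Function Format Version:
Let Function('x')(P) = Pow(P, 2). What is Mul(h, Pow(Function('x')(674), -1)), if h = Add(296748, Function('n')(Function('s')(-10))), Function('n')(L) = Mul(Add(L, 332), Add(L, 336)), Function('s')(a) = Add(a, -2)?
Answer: Rational(100107, 113569) ≈ 0.88146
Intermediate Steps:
Function('s')(a) = Add(-2, a)
Function('n')(L) = Mul(Add(332, L), Add(336, L))
h = 400428 (h = Add(296748, Add(111552, Pow(Add(-2, -10), 2), Mul(668, Add(-2, -10)))) = Add(296748, Add(111552, Pow(-12, 2), Mul(668, -12))) = Add(296748, Add(111552, 144, -8016)) = Add(296748, 103680) = 400428)
Mul(h, Pow(Function('x')(674), -1)) = Mul(400428, Pow(Pow(674, 2), -1)) = Mul(400428, Pow(454276, -1)) = Mul(400428, Rational(1, 454276)) = Rational(100107, 113569)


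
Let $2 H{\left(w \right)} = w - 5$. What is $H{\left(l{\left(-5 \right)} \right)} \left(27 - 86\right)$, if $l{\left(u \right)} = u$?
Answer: $295$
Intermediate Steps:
$H{\left(w \right)} = - \frac{5}{2} + \frac{w}{2}$ ($H{\left(w \right)} = \frac{w - 5}{2} = \frac{-5 + w}{2} = - \frac{5}{2} + \frac{w}{2}$)
$H{\left(l{\left(-5 \right)} \right)} \left(27 - 86\right) = \left(- \frac{5}{2} + \frac{1}{2} \left(-5\right)\right) \left(27 - 86\right) = \left(- \frac{5}{2} - \frac{5}{2}\right) \left(-59\right) = \left(-5\right) \left(-59\right) = 295$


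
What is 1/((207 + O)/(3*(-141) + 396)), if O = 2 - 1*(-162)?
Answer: -27/371 ≈ -0.072776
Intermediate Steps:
O = 164 (O = 2 + 162 = 164)
1/((207 + O)/(3*(-141) + 396)) = 1/((207 + 164)/(3*(-141) + 396)) = 1/(371/(-423 + 396)) = 1/(371/(-27)) = 1/(371*(-1/27)) = 1/(-371/27) = -27/371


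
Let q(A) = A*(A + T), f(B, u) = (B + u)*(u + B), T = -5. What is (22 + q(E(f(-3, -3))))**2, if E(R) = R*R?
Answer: 2799457692964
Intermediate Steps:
f(B, u) = (B + u)**2 (f(B, u) = (B + u)*(B + u) = (B + u)**2)
E(R) = R**2
q(A) = A*(-5 + A) (q(A) = A*(A - 5) = A*(-5 + A))
(22 + q(E(f(-3, -3))))**2 = (22 + ((-3 - 3)**2)**2*(-5 + ((-3 - 3)**2)**2))**2 = (22 + ((-6)**2)**2*(-5 + ((-6)**2)**2))**2 = (22 + 36**2*(-5 + 36**2))**2 = (22 + 1296*(-5 + 1296))**2 = (22 + 1296*1291)**2 = (22 + 1673136)**2 = 1673158**2 = 2799457692964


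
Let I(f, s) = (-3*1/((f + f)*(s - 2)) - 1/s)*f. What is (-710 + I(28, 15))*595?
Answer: -33043087/78 ≈ -4.2363e+5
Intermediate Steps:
I(f, s) = f*(-1/s - 3/(2*f*(-2 + s))) (I(f, s) = (-3*1/(2*f*(-2 + s)) - 1/s)*f = (-3/(2*f*(-2 + s)) - 1/s)*f = (-1/s - 3/(2*f*(-2 + s)))*f = f*(-1/s - 3/(2*f*(-2 + s))))
(-710 + I(28, 15))*595 = (-710 + (2*28 - 3/2*15 - 1*28*15)/(15*(-2 + 15)))*595 = (-710 + (1/15)*(56 - 45/2 - 420)/13)*595 = (-710 + (1/15)*(1/13)*(-773/2))*595 = (-710 - 773/390)*595 = -277673/390*595 = -33043087/78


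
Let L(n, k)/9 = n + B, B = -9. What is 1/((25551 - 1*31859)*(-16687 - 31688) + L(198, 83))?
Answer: 1/305151201 ≈ 3.2771e-9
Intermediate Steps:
L(n, k) = -81 + 9*n (L(n, k) = 9*(n - 9) = 9*(-9 + n) = -81 + 9*n)
1/((25551 - 1*31859)*(-16687 - 31688) + L(198, 83)) = 1/((25551 - 1*31859)*(-16687 - 31688) + (-81 + 9*198)) = 1/((25551 - 31859)*(-48375) + (-81 + 1782)) = 1/(-6308*(-48375) + 1701) = 1/(305149500 + 1701) = 1/305151201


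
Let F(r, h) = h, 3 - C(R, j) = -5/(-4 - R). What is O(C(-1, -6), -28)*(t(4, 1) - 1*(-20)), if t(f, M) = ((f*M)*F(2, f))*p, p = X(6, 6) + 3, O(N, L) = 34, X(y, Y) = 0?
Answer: 2312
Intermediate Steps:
C(R, j) = 3 + 5/(-4 - R) (C(R, j) = 3 - (-5)/(-4 - R) = 3 + 5/(-4 - R))
p = 3 (p = 0 + 3 = 3)
t(f, M) = 3*M*f² (t(f, M) = ((f*M)*f)*3 = ((M*f)*f)*3 = (M*f²)*3 = 3*M*f²)
O(C(-1, -6), -28)*(t(4, 1) - 1*(-20)) = 34*(3*1*4² - 1*(-20)) = 34*(3*1*16 + 20) = 34*(48 + 20) = 34*68 = 2312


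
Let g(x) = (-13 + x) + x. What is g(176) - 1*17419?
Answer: -17080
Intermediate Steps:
g(x) = -13 + 2*x
g(176) - 1*17419 = (-13 + 2*176) - 1*17419 = (-13 + 352) - 17419 = 339 - 17419 = -17080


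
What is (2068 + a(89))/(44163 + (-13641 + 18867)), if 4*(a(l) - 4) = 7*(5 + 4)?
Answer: 8351/197556 ≈ 0.042272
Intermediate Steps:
a(l) = 79/4 (a(l) = 4 + (7*(5 + 4))/4 = 4 + (7*9)/4 = 4 + (¼)*63 = 4 + 63/4 = 79/4)
(2068 + a(89))/(44163 + (-13641 + 18867)) = (2068 + 79/4)/(44163 + (-13641 + 18867)) = 8351/(4*(44163 + 5226)) = (8351/4)/49389 = (8351/4)*(1/49389) = 8351/197556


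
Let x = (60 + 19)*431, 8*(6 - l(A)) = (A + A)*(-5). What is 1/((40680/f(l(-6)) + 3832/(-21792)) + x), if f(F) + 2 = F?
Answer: 19068/427618339 ≈ 4.4591e-5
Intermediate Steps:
l(A) = 6 + 5*A/4 (l(A) = 6 - (A + A)*(-5)/8 = 6 - 2*A*(-5)/8 = 6 - (-5)*A/4 = 6 + 5*A/4)
f(F) = -2 + F
x = 34049 (x = 79*431 = 34049)
1/((40680/f(l(-6)) + 3832/(-21792)) + x) = 1/((40680/(-2 + (6 + (5/4)*(-6))) + 3832/(-21792)) + 34049) = 1/((40680/(-2 + (6 - 15/2)) + 3832*(-1/21792)) + 34049) = 1/((40680/(-2 - 3/2) - 479/2724) + 34049) = 1/((40680/(-7/2) - 479/2724) + 34049) = 1/((40680*(-2/7) - 479/2724) + 34049) = 1/((-81360/7 - 479/2724) + 34049) = 1/(-221627993/19068 + 34049) = 1/(427618339/19068) = 19068/427618339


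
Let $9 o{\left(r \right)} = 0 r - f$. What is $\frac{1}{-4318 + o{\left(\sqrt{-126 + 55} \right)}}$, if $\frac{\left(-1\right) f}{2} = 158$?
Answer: $- \frac{9}{38546} \approx -0.00023349$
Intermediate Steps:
$f = -316$ ($f = \left(-2\right) 158 = -316$)
$o{\left(r \right)} = \frac{316}{9}$ ($o{\left(r \right)} = \frac{0 r - -316}{9} = \frac{0 + 316}{9} = \frac{1}{9} \cdot 316 = \frac{316}{9}$)
$\frac{1}{-4318 + o{\left(\sqrt{-126 + 55} \right)}} = \frac{1}{-4318 + \frac{316}{9}} = \frac{1}{- \frac{38546}{9}} = - \frac{9}{38546}$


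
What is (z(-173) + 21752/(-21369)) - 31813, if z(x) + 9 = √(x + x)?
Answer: -680026070/21369 + I*√346 ≈ -31823.0 + 18.601*I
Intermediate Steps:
z(x) = -9 + √2*√x (z(x) = -9 + √(x + x) = -9 + √(2*x) = -9 + √2*√x)
(z(-173) + 21752/(-21369)) - 31813 = ((-9 + √2*√(-173)) + 21752/(-21369)) - 31813 = ((-9 + √2*(I*√173)) + 21752*(-1/21369)) - 31813 = ((-9 + I*√346) - 21752/21369) - 31813 = (-214073/21369 + I*√346) - 31813 = -680026070/21369 + I*√346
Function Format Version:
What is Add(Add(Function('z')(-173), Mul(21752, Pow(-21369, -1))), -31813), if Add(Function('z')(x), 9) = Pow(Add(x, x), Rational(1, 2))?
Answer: Add(Rational(-680026070, 21369), Mul(I, Pow(346, Rational(1, 2)))) ≈ Add(-31823., Mul(18.601, I))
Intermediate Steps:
Function('z')(x) = Add(-9, Mul(Pow(2, Rational(1, 2)), Pow(x, Rational(1, 2)))) (Function('z')(x) = Add(-9, Pow(Add(x, x), Rational(1, 2))) = Add(-9, Pow(Mul(2, x), Rational(1, 2))) = Add(-9, Mul(Pow(2, Rational(1, 2)), Pow(x, Rational(1, 2)))))
Add(Add(Function('z')(-173), Mul(21752, Pow(-21369, -1))), -31813) = Add(Add(Add(-9, Mul(Pow(2, Rational(1, 2)), Pow(-173, Rational(1, 2)))), Mul(21752, Pow(-21369, -1))), -31813) = Add(Add(Add(-9, Mul(Pow(2, Rational(1, 2)), Mul(I, Pow(173, Rational(1, 2))))), Mul(21752, Rational(-1, 21369))), -31813) = Add(Add(Add(-9, Mul(I, Pow(346, Rational(1, 2)))), Rational(-21752, 21369)), -31813) = Add(Add(Rational(-214073, 21369), Mul(I, Pow(346, Rational(1, 2)))), -31813) = Add(Rational(-680026070, 21369), Mul(I, Pow(346, Rational(1, 2))))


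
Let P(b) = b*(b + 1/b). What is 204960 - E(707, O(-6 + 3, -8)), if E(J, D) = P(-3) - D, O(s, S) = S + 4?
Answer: 204946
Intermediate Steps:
O(s, S) = 4 + S
E(J, D) = 10 - D (E(J, D) = (1 + (-3)²) - D = (1 + 9) - D = 10 - D)
204960 - E(707, O(-6 + 3, -8)) = 204960 - (10 - (4 - 8)) = 204960 - (10 - 1*(-4)) = 204960 - (10 + 4) = 204960 - 1*14 = 204960 - 14 = 204946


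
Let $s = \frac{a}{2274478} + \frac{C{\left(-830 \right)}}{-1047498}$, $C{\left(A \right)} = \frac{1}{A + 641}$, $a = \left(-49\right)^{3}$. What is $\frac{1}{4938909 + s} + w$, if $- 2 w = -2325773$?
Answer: $\frac{323277224366654750521511759}{277995508905295971443} \approx 1.1629 \cdot 10^{6}$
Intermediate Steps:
$a = -117649$
$w = \frac{2325773}{2}$ ($w = \left(- \frac{1}{2}\right) \left(-2325773\right) = \frac{2325773}{2} \approx 1.1629 \cdot 10^{6}$)
$C{\left(A \right)} = \frac{1}{641 + A}$
$s = - \frac{5822952037925}{112573652123079}$ ($s = - \frac{117649}{2274478} + \frac{1}{\left(641 - 830\right) \left(-1047498\right)} = \left(-117649\right) \frac{1}{2274478} + \frac{1}{-189} \left(- \frac{1}{1047498}\right) = - \frac{117649}{2274478} - - \frac{1}{197977122} = - \frac{117649}{2274478} + \frac{1}{197977122} = - \frac{5822952037925}{112573652123079} \approx -0.051726$)
$\frac{1}{4938909 + s} + w = \frac{1}{4938909 - \frac{5822952037925}{112573652123079}} + \frac{2325773}{2} = \frac{1}{\frac{555991017810591942886}{112573652123079}} + \frac{2325773}{2} = \frac{112573652123079}{555991017810591942886} + \frac{2325773}{2} = \frac{323277224366654750521511759}{277995508905295971443}$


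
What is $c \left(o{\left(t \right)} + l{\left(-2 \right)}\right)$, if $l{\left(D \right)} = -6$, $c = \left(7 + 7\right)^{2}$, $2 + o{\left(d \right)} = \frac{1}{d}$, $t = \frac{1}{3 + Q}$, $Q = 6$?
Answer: $196$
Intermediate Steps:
$t = \frac{1}{9}$ ($t = \frac{1}{3 + 6} = \frac{1}{9} \approx 0.11111$)
$o{\left(d \right)} = -2 + \frac{1}{d}$
$c = 196$ ($c = 14^{2} = 196$)
$c \left(o{\left(t \right)} + l{\left(-2 \right)}\right) = 196 \left(\left(-2 + \frac{1}{\frac{1}{9}}\right) - 6\right) = 196 \left(\left(-2 + 9\right) - 6\right) = 196 \left(7 - 6\right) = 196 \cdot 1 = 196$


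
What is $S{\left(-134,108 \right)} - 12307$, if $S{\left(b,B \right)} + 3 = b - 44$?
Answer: $-12488$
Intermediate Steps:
$S{\left(b,B \right)} = -47 + b$ ($S{\left(b,B \right)} = -3 + \left(b - 44\right) = -3 + \left(-44 + b\right) = -47 + b$)
$S{\left(-134,108 \right)} - 12307 = \left(-47 - 134\right) - 12307 = -181 - 12307 = -12488$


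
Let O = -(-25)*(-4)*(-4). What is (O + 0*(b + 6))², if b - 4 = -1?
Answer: 160000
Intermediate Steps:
b = 3 (b = 4 - 1 = 3)
O = 400 (O = -5*20*(-4) = -100*(-4) = 400)
(O + 0*(b + 6))² = (400 + 0*(3 + 6))² = (400 + 0*9)² = (400 + 0)² = 400² = 160000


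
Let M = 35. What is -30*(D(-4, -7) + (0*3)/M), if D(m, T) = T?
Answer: 210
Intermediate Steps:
-30*(D(-4, -7) + (0*3)/M) = -30*(-7 + (0*3)/35) = -30*(-7 + 0*(1/35)) = -30*(-7 + 0) = -30*(-7) = 210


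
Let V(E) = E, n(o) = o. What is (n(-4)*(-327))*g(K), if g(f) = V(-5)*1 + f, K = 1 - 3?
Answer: -9156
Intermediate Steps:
K = -2
g(f) = -5 + f (g(f) = -5*1 + f = -5 + f)
(n(-4)*(-327))*g(K) = (-4*(-327))*(-5 - 2) = 1308*(-7) = -9156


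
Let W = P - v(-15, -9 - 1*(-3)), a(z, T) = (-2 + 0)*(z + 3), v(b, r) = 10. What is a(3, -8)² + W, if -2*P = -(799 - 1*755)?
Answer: 156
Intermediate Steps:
a(z, T) = -6 - 2*z (a(z, T) = -2*(3 + z) = -6 - 2*z)
P = 22 (P = -(-1)*(799 - 1*755)/2 = -(-1)*(799 - 755)/2 = -(-1)*44/2 = -½*(-44) = 22)
W = 12 (W = 22 - 1*10 = 22 - 10 = 12)
a(3, -8)² + W = (-6 - 2*3)² + 12 = (-6 - 6)² + 12 = (-12)² + 12 = 144 + 12 = 156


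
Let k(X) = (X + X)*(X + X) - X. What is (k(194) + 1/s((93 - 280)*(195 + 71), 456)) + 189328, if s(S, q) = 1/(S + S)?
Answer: 240194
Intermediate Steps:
k(X) = -X + 4*X**2 (k(X) = (2*X)*(2*X) - X = 4*X**2 - X = -X + 4*X**2)
s(S, q) = 1/(2*S)
(k(194) + 1/s((93 - 280)*(195 + 71), 456)) + 189328 = (194*(-1 + 4*194) + 1/(1/(2*(((93 - 280)*(195 + 71)))))) + 189328 = (194*(-1 + 776) + 1/(1/(2*((-187*266))))) + 189328 = (194*775 + 1/((1/2)/(-49742))) + 189328 = (150350 + 1/((1/2)*(-1/49742))) + 189328 = (150350 + 1/(-1/99484)) + 189328 = (150350 - 99484) + 189328 = 50866 + 189328 = 240194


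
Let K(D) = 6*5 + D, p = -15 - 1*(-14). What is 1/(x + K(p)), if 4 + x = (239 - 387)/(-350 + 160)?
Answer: 95/2449 ≈ 0.038791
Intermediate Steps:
p = -1 (p = -15 + 14 = -1)
x = -306/95 (x = -4 + (239 - 387)/(-350 + 160) = -4 - 148/(-190) = -4 - 148*(-1/190) = -4 + 74/95 = -306/95 ≈ -3.2211)
K(D) = 30 + D
1/(x + K(p)) = 1/(-306/95 + (30 - 1)) = 1/(-306/95 + 29) = 1/(2449/95) = 95/2449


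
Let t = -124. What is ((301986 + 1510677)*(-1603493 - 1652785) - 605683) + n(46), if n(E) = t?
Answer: -5902535254121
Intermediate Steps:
n(E) = -124
((301986 + 1510677)*(-1603493 - 1652785) - 605683) + n(46) = ((301986 + 1510677)*(-1603493 - 1652785) - 605683) - 124 = (1812663*(-3256278) - 605683) - 124 = (-5902534648314 - 605683) - 124 = -5902535253997 - 124 = -5902535254121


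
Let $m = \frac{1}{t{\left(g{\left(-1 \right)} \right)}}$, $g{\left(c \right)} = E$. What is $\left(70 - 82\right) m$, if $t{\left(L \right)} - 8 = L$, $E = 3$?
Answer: $- \frac{12}{11} \approx -1.0909$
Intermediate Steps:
$g{\left(c \right)} = 3$
$t{\left(L \right)} = 8 + L$
$m = \frac{1}{11}$ ($m = \frac{1}{8 + 3} = \frac{1}{11} \approx 0.090909$)
$\left(70 - 82\right) m = \left(70 - 82\right) \frac{1}{11} = \left(-12\right) \frac{1}{11} = - \frac{12}{11}$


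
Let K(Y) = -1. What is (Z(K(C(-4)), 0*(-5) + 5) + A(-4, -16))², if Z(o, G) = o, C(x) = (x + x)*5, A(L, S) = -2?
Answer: 9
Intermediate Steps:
C(x) = 10*x (C(x) = (2*x)*5 = 10*x)
(Z(K(C(-4)), 0*(-5) + 5) + A(-4, -16))² = (-1 - 2)² = (-3)² = 9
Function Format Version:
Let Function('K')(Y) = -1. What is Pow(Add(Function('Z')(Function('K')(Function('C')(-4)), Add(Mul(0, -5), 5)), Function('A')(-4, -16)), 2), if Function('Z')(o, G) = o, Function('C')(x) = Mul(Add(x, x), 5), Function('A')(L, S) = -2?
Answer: 9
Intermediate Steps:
Function('C')(x) = Mul(10, x) (Function('C')(x) = Mul(Mul(2, x), 5) = Mul(10, x))
Pow(Add(Function('Z')(Function('K')(Function('C')(-4)), Add(Mul(0, -5), 5)), Function('A')(-4, -16)), 2) = Pow(Add(-1, -2), 2) = Pow(-3, 2) = 9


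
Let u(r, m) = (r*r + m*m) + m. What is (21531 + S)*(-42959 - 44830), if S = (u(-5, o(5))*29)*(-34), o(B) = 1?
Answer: 446933799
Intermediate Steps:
u(r, m) = m + m² + r² (u(r, m) = (r² + m²) + m = (m² + r²) + m = m + m² + r²)
S = -26622 (S = ((1 + 1² + (-5)²)*29)*(-34) = ((1 + 1 + 25)*29)*(-34) = (27*29)*(-34) = 783*(-34) = -26622)
(21531 + S)*(-42959 - 44830) = (21531 - 26622)*(-42959 - 44830) = -5091*(-87789) = 446933799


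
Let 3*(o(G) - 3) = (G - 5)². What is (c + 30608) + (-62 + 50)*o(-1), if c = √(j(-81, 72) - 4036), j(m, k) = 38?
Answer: 30428 + I*√3998 ≈ 30428.0 + 63.23*I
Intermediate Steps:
o(G) = 3 + (-5 + G)²/3 (o(G) = 3 + (G - 5)²/3 = 3 + (-5 + G)²/3)
c = I*√3998 (c = √(38 - 4036) = √(-3998) = I*√3998 ≈ 63.23*I)
(c + 30608) + (-62 + 50)*o(-1) = (I*√3998 + 30608) + (-62 + 50)*(3 + (-5 - 1)²/3) = (30608 + I*√3998) - 12*(3 + (⅓)*(-6)²) = (30608 + I*√3998) - 12*(3 + (⅓)*36) = (30608 + I*√3998) - 12*(3 + 12) = (30608 + I*√3998) - 12*15 = (30608 + I*√3998) - 180 = 30428 + I*√3998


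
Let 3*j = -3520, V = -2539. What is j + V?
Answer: -11137/3 ≈ -3712.3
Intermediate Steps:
j = -3520/3 (j = (1/3)*(-3520) = -3520/3 ≈ -1173.3)
j + V = -3520/3 - 2539 = -11137/3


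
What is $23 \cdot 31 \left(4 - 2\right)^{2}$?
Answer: $2852$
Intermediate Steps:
$23 \cdot 31 \left(4 - 2\right)^{2} = 713 \cdot 2^{2} = 713 \cdot 4 = 2852$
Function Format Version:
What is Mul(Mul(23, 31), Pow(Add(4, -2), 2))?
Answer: 2852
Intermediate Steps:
Mul(Mul(23, 31), Pow(Add(4, -2), 2)) = Mul(713, Pow(2, 2)) = Mul(713, 4) = 2852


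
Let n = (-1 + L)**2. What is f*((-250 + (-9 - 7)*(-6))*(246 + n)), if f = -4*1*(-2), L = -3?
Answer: -322784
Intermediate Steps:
n = 16 (n = (-1 - 3)**2 = (-4)**2 = 16)
f = 8 (f = -4*(-2) = 8)
f*((-250 + (-9 - 7)*(-6))*(246 + n)) = 8*((-250 + (-9 - 7)*(-6))*(246 + 16)) = 8*((-250 - 16*(-6))*262) = 8*((-250 + 96)*262) = 8*(-154*262) = 8*(-40348) = -322784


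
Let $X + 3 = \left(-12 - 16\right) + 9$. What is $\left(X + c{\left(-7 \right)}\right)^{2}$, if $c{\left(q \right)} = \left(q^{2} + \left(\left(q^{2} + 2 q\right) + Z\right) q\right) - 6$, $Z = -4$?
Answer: $38416$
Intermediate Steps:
$X = -22$ ($X = -3 + \left(\left(-12 - 16\right) + 9\right) = -3 + \left(-28 + 9\right) = -3 - 19 = -22$)
$c{\left(q \right)} = -6 + q^{2} + q \left(-4 + q^{2} + 2 q\right)$ ($c{\left(q \right)} = \left(q^{2} + \left(\left(q^{2} + 2 q\right) - 4\right) q\right) - 6 = \left(q^{2} + \left(-4 + q^{2} + 2 q\right) q\right) - 6 = \left(q^{2} + q \left(-4 + q^{2} + 2 q\right)\right) - 6 = -6 + q^{2} + q \left(-4 + q^{2} + 2 q\right)$)
$\left(X + c{\left(-7 \right)}\right)^{2} = \left(-22 + \left(-6 + \left(-7\right)^{3} - -28 + 3 \left(-7\right)^{2}\right)\right)^{2} = \left(-22 + \left(-6 - 343 + 28 + 3 \cdot 49\right)\right)^{2} = \left(-22 + \left(-6 - 343 + 28 + 147\right)\right)^{2} = \left(-22 - 174\right)^{2} = \left(-196\right)^{2} = 38416$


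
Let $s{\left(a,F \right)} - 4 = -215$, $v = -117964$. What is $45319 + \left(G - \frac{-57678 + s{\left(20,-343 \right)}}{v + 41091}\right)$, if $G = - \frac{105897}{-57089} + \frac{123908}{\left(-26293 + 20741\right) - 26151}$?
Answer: $\frac{6304926801804886133}{139131871302991} \approx 45316.0$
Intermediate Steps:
$s{\left(a,F \right)} = -211$ ($s{\left(a,F \right)} = 4 - 215 = -211$)
$G = - \frac{3716531221}{1809892567}$ ($G = \left(-105897\right) \left(- \frac{1}{57089}\right) + \frac{123908}{-5552 - 26151} = \frac{105897}{57089} + \frac{123908}{-31703} = \frac{105897}{57089} + 123908 \left(- \frac{1}{31703}\right) = \frac{105897}{57089} - \frac{123908}{31703} = - \frac{3716531221}{1809892567} \approx -2.0535$)
$45319 + \left(G - \frac{-57678 + s{\left(20,-343 \right)}}{v + 41091}\right) = 45319 - \left(\frac{3716531221}{1809892567} + \frac{-57678 - 211}{-117964 + 41091}\right) = 45319 - \left(\frac{3716531221}{1809892567} - \frac{57889}{-76873}\right) = 45319 - \left(\frac{3716531221}{1809892567} - - \frac{57889}{76873}\right) = 45319 - \frac{390473775362996}{139131871302991} = \frac{6304926801804886133}{139131871302991}$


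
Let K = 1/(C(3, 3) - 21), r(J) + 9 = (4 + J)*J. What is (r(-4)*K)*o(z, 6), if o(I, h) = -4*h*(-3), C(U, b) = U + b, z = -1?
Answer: 216/5 ≈ 43.200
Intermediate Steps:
r(J) = -9 + J*(4 + J) (r(J) = -9 + (4 + J)*J = -9 + J*(4 + J))
o(I, h) = 12*h
K = -1/15 (K = 1/((3 + 3) - 21) = 1/(6 - 21) = 1/(-15) = -1/15 ≈ -0.066667)
(r(-4)*K)*o(z, 6) = ((-9 + (-4)² + 4*(-4))*(-1/15))*(12*6) = ((-9 + 16 - 16)*(-1/15))*72 = -9*(-1/15)*72 = (⅗)*72 = 216/5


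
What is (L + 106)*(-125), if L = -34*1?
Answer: -9000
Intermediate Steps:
L = -34
(L + 106)*(-125) = (-34 + 106)*(-125) = 72*(-125) = -9000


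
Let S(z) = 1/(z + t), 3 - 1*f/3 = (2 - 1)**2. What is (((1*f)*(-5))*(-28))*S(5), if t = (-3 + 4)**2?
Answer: 140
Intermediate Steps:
t = 1 (t = 1**2 = 1)
f = 6 (f = 9 - 3*(2 - 1)**2 = 9 - 3*1**2 = 9 - 3*1 = 9 - 3 = 6)
S(z) = 1/(1 + z) (S(z) = 1/(z + 1) = 1/(1 + z))
(((1*f)*(-5))*(-28))*S(5) = (((1*6)*(-5))*(-28))/(1 + 5) = ((6*(-5))*(-28))/6 = -30*(-28)*(1/6) = 840*(1/6) = 140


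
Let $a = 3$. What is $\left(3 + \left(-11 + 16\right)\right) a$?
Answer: $24$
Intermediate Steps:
$\left(3 + \left(-11 + 16\right)\right) a = \left(3 + \left(-11 + 16\right)\right) 3 = \left(3 + 5\right) 3 = 8 \cdot 3 = 24$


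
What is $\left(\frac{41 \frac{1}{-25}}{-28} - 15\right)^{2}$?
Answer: $\frac{109390681}{490000} \approx 223.25$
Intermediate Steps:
$\left(\frac{41 \frac{1}{-25}}{-28} - 15\right)^{2} = \left(41 \left(- \frac{1}{25}\right) \left(- \frac{1}{28}\right) - 15\right)^{2} = \left(\left(- \frac{41}{25}\right) \left(- \frac{1}{28}\right) - 15\right)^{2} = \left(\frac{41}{700} - 15\right)^{2} = \left(- \frac{10459}{700}\right)^{2} = \frac{109390681}{490000}$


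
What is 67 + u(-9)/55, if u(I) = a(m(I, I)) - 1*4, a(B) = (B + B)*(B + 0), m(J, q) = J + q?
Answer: 4329/55 ≈ 78.709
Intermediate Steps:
a(B) = 2*B² (a(B) = (2*B)*B = 2*B²)
u(I) = -4 + 8*I² (u(I) = 2*(I + I)² - 1*4 = 2*(2*I)² - 4 = 2*(4*I²) - 4 = 8*I² - 4 = -4 + 8*I²)
67 + u(-9)/55 = 67 + (-4 + 8*(-9)²)/55 = 67 + (-4 + 8*81)*(1/55) = 67 + (-4 + 648)*(1/55) = 67 + 644*(1/55) = 67 + 644/55 = 4329/55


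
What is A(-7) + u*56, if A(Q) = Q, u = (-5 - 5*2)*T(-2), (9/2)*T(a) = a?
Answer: 1099/3 ≈ 366.33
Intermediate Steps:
T(a) = 2*a/9
u = 20/3 (u = (-5 - 5*2)*((2/9)*(-2)) = (-5 - 10)*(-4/9) = -15*(-4/9) = 20/3 ≈ 6.6667)
A(-7) + u*56 = -7 + (20/3)*56 = -7 + 1120/3 = 1099/3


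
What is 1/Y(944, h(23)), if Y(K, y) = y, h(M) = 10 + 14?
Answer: 1/24 ≈ 0.041667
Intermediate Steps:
h(M) = 24
1/Y(944, h(23)) = 1/24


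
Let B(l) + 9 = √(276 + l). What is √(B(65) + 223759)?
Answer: √(223750 + √341) ≈ 473.04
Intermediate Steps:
B(l) = -9 + √(276 + l)
√(B(65) + 223759) = √((-9 + √(276 + 65)) + 223759) = √((-9 + √341) + 223759) = √(223750 + √341)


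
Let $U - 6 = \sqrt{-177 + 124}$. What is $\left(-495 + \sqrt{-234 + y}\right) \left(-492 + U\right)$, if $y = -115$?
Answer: $\left(486 - i \sqrt{53}\right) \left(495 - i \sqrt{349}\right) \approx 2.4043 \cdot 10^{5} - 12683.0 i$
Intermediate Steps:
$U = 6 + i \sqrt{53}$ ($U = 6 + \sqrt{-177 + 124} = 6 + \sqrt{-53} = 6 + i \sqrt{53} \approx 6.0 + 7.2801 i$)
$\left(-495 + \sqrt{-234 + y}\right) \left(-492 + U\right) = \left(-495 + \sqrt{-234 - 115}\right) \left(-492 + \left(6 + i \sqrt{53}\right)\right) = \left(-495 + \sqrt{-349}\right) \left(-486 + i \sqrt{53}\right) = \left(-495 + i \sqrt{349}\right) \left(-486 + i \sqrt{53}\right)$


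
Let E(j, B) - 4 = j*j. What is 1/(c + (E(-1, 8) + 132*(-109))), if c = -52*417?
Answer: -1/36067 ≈ -2.7726e-5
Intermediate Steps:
E(j, B) = 4 + j² (E(j, B) = 4 + j*j = 4 + j²)
c = -21684
1/(c + (E(-1, 8) + 132*(-109))) = 1/(-21684 + ((4 + (-1)²) + 132*(-109))) = 1/(-21684 + ((4 + 1) - 14388)) = 1/(-21684 + (5 - 14388)) = 1/(-21684 - 14383) = 1/(-36067) = -1/36067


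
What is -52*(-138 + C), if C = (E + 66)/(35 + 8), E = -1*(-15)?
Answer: 304356/43 ≈ 7078.0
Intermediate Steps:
E = 15
C = 81/43 (C = (15 + 66)/(35 + 8) = 81/43 ≈ 1.8837)
-52*(-138 + C) = -52*(-138 + 81/43) = -52*(-5853/43) = 304356/43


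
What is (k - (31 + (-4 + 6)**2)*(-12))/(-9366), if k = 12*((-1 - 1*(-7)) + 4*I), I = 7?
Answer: -138/1561 ≈ -0.088405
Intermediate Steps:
k = 408 (k = 12*((-1 - 1*(-7)) + 4*7) = 12*((-1 + 7) + 28) = 12*(6 + 28) = 12*34 = 408)
(k - (31 + (-4 + 6)**2)*(-12))/(-9366) = (408 - (31 + (-4 + 6)**2)*(-12))/(-9366) = (408 - (31 + 2**2)*(-12))*(-1/9366) = (408 - (31 + 4)*(-12))*(-1/9366) = (408 - 35*(-12))*(-1/9366) = (408 - 1*(-420))*(-1/9366) = (408 + 420)*(-1/9366) = 828*(-1/9366) = -138/1561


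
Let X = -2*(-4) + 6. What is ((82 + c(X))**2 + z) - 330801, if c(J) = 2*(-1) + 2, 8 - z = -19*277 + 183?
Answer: -318989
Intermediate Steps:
z = 5088 (z = 8 - (-19*277 + 183) = 8 - (-5263 + 183) = 8 - 1*(-5080) = 8 + 5080 = 5088)
X = 14 (X = 8 + 6 = 14)
c(J) = 0 (c(J) = -2 + 2 = 0)
((82 + c(X))**2 + z) - 330801 = ((82 + 0)**2 + 5088) - 330801 = (82**2 + 5088) - 330801 = (6724 + 5088) - 330801 = 11812 - 330801 = -318989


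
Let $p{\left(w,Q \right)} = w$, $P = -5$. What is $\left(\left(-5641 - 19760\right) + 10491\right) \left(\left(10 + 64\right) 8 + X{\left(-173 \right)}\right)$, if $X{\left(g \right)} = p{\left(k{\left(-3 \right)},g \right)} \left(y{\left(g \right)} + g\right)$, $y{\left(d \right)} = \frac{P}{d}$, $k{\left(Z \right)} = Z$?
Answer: $- \frac{2865523080}{173} \approx -1.6564 \cdot 10^{7}$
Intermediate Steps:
$y{\left(d \right)} = - \frac{5}{d}$
$X{\left(g \right)} = - 3 g + \frac{15}{g}$ ($X{\left(g \right)} = - 3 \left(- \frac{5}{g} + g\right) = - 3 \left(g - \frac{5}{g}\right) = - 3 g + \frac{15}{g}$)
$\left(\left(-5641 - 19760\right) + 10491\right) \left(\left(10 + 64\right) 8 + X{\left(-173 \right)}\right) = \left(\left(-5641 - 19760\right) + 10491\right) \left(\left(10 + 64\right) 8 + \left(\left(-3\right) \left(-173\right) + \frac{15}{-173}\right)\right) = \left(-25401 + 10491\right) \left(74 \cdot 8 + \left(519 + 15 \left(- \frac{1}{173}\right)\right)\right) = - 14910 \left(592 + \left(519 - \frac{15}{173}\right)\right) = - 14910 \left(592 + \frac{89772}{173}\right) = \left(-14910\right) \frac{192188}{173} = - \frac{2865523080}{173}$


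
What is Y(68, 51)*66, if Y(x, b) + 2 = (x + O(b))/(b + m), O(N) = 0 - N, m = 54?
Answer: -4246/35 ≈ -121.31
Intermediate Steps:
O(N) = -N
Y(x, b) = -2 + (x - b)/(54 + b) (Y(x, b) = -2 + (x - b)/(b + 54) = -2 + (x - b)/(54 + b))
Y(68, 51)*66 = ((-108 + 68 - 3*51)/(54 + 51))*66 = ((-108 + 68 - 153)/105)*66 = ((1/105)*(-193))*66 = -193/105*66 = -4246/35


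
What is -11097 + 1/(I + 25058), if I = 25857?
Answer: -565003754/50915 ≈ -11097.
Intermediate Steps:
-11097 + 1/(I + 25058) = -11097 + 1/(25857 + 25058) = -11097 + 1/50915 = -565003754/50915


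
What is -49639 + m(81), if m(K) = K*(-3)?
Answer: -49882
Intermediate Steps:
m(K) = -3*K
-49639 + m(81) = -49639 - 3*81 = -49639 - 243 = -49882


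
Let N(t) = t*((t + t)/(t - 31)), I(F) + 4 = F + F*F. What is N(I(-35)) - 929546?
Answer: -1070812438/1155 ≈ -9.2711e+5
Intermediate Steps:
I(F) = -4 + F + F**2 (I(F) = -4 + (F + F*F) = -4 + (F + F**2) = -4 + F + F**2)
N(t) = 2*t**2/(-31 + t) (N(t) = t*((2*t)/(-31 + t)) = t*(2*t/(-31 + t)) = 2*t**2/(-31 + t))
N(I(-35)) - 929546 = 2*(-4 - 35 + (-35)**2)**2/(-31 + (-4 - 35 + (-35)**2)) - 929546 = 2*(-4 - 35 + 1225)**2/(-31 + (-4 - 35 + 1225)) - 929546 = 2*1186**2/(-31 + 1186) - 929546 = 2*1406596/1155 - 929546 = 2*1406596*(1/1155) - 929546 = 2813192/1155 - 929546 = -1070812438/1155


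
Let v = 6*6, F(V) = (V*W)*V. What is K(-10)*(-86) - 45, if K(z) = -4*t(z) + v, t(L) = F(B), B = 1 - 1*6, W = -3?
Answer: -28941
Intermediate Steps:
B = -5 (B = 1 - 6 = -5)
F(V) = -3*V² (F(V) = (V*(-3))*V = (-3*V)*V = -3*V²)
t(L) = -75 (t(L) = -3*(-5)² = -3*25 = -75)
v = 36
K(z) = 336 (K(z) = -4*(-75) + 36 = 300 + 36 = 336)
K(-10)*(-86) - 45 = 336*(-86) - 45 = -28896 - 45 = -28941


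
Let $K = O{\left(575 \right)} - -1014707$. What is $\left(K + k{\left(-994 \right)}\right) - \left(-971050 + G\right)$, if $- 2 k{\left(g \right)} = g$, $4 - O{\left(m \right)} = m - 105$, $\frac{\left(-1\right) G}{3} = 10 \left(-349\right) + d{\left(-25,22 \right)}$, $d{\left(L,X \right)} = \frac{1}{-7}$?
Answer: $\frac{13827223}{7} \approx 1.9753 \cdot 10^{6}$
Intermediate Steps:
$d{\left(L,X \right)} = - \frac{1}{7}$
$G = \frac{73293}{7}$ ($G = - 3 \left(10 \left(-349\right) - \frac{1}{7}\right) = - 3 \left(-3490 - \frac{1}{7}\right) = \left(-3\right) \left(- \frac{24431}{7}\right) = \frac{73293}{7} \approx 10470.0$)
$O{\left(m \right)} = 109 - m$ ($O{\left(m \right)} = 4 - \left(m - 105\right) = 4 - \left(-105 + m\right) = 109 - m$)
$k{\left(g \right)} = - \frac{g}{2}$
$K = 1014241$ ($K = \left(109 - 575\right) - -1014707 = \left(109 - 575\right) + 1014707 = -466 + 1014707 = 1014241$)
$\left(K + k{\left(-994 \right)}\right) - \left(-971050 + G\right) = \left(1014241 - -497\right) + \left(971050 - \frac{73293}{7}\right) = \left(1014241 + 497\right) + \left(971050 - \frac{73293}{7}\right) = 1014738 + \frac{6724057}{7} = \frac{13827223}{7}$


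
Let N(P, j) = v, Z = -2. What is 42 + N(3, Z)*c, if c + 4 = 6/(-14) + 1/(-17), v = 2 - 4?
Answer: 6066/119 ≈ 50.975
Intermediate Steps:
v = -2
c = -534/119 (c = -4 + (6/(-14) + 1/(-17)) = -4 + (6*(-1/14) + 1*(-1/17)) = -4 + (-3/7 - 1/17) = -4 - 58/119 = -534/119 ≈ -4.4874)
N(P, j) = -2
42 + N(3, Z)*c = 42 - 2*(-534/119) = 42 + 1068/119 = 6066/119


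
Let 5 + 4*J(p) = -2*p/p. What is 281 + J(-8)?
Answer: 1117/4 ≈ 279.25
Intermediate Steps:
J(p) = -7/4 (J(p) = -5/4 + (-2*p/p)/4 = -5/4 + (-2*1)/4 = -5/4 + (1/4)*(-2) = -5/4 - 1/2 = -7/4)
281 + J(-8) = 281 - 7/4 = 1117/4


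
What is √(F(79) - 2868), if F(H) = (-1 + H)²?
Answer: 4*√201 ≈ 56.710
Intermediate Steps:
√(F(79) - 2868) = √((-1 + 79)² - 2868) = √(78² - 2868) = √(6084 - 2868) = √3216 = 4*√201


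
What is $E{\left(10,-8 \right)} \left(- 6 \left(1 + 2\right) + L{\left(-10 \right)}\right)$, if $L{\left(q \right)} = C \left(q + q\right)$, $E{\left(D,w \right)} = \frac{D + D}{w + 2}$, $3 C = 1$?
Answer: $\frac{740}{9} \approx 82.222$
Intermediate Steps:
$C = \frac{1}{3}$ ($C = \frac{1}{3} \cdot 1 = \frac{1}{3} \approx 0.33333$)
$E{\left(D,w \right)} = \frac{2 D}{2 + w}$
$L{\left(q \right)} = \frac{2 q}{3}$ ($L{\left(q \right)} = \frac{q + q}{3} = \frac{2 q}{3}$)
$E{\left(10,-8 \right)} \left(- 6 \left(1 + 2\right) + L{\left(-10 \right)}\right) = 2 \cdot 10 \frac{1}{2 - 8} \left(- 6 \left(1 + 2\right) + \frac{2}{3} \left(-10\right)\right) = 2 \cdot 10 \frac{1}{-6} \left(\left(-6\right) 3 - \frac{20}{3}\right) = 2 \cdot 10 \left(- \frac{1}{6}\right) \left(-18 - \frac{20}{3}\right) = \left(- \frac{10}{3}\right) \left(- \frac{74}{3}\right) = \frac{740}{9}$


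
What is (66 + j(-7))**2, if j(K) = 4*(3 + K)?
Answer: 2500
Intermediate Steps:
j(K) = 12 + 4*K
(66 + j(-7))**2 = (66 + (12 + 4*(-7)))**2 = (66 + (12 - 28))**2 = (66 - 16)**2 = 50**2 = 2500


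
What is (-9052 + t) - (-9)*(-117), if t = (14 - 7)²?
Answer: -10056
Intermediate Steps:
t = 49 (t = 7² = 49)
(-9052 + t) - (-9)*(-117) = (-9052 + 49) - (-9)*(-117) = -9003 - 1*1053 = -9003 - 1053 = -10056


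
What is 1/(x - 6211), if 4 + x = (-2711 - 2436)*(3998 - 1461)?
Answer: -1/13064154 ≈ -7.6545e-8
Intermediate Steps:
x = -13057943 (x = -4 + (-2711 - 2436)*(3998 - 1461) = -4 - 5147*2537 = -4 - 13057939 = -13057943)
1/(x - 6211) = 1/(-13057943 - 6211) = 1/(-13064154) = -1/13064154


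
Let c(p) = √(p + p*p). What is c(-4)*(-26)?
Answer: -52*√3 ≈ -90.067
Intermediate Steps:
c(p) = √(p + p²)
c(-4)*(-26) = √(-4*(1 - 4))*(-26) = √(-4*(-3))*(-26) = √12*(-26) = (2*√3)*(-26) = -52*√3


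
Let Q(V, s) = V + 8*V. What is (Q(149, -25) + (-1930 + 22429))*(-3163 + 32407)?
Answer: 638688960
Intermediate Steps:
Q(V, s) = 9*V
(Q(149, -25) + (-1930 + 22429))*(-3163 + 32407) = (9*149 + (-1930 + 22429))*(-3163 + 32407) = (1341 + 20499)*29244 = 21840*29244 = 638688960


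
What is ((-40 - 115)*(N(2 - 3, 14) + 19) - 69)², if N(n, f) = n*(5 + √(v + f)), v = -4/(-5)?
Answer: 5368691 - 138818*√370 ≈ 2.6985e+6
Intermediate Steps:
v = ⅘ (v = -4*(-⅕) = ⅘ ≈ 0.80000)
N(n, f) = n*(5 + √(⅘ + f))
((-40 - 115)*(N(2 - 3, 14) + 19) - 69)² = ((-40 - 115)*((2 - 3)*(25 + √(20 + 25*14))/5 + 19) - 69)² = (-155*((⅕)*(-1)*(25 + √(20 + 350)) + 19) - 69)² = (-155*((⅕)*(-1)*(25 + √370) + 19) - 69)² = (-155*((-5 - √370/5) + 19) - 69)² = (-155*(14 - √370/5) - 69)² = ((-2170 + 31*√370) - 69)² = (-2239 + 31*√370)²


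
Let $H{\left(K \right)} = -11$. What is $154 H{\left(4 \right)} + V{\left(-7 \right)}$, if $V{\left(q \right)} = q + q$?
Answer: $-1708$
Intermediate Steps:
$V{\left(q \right)} = 2 q$
$154 H{\left(4 \right)} + V{\left(-7 \right)} = 154 \left(-11\right) + 2 \left(-7\right) = -1694 - 14 = -1708$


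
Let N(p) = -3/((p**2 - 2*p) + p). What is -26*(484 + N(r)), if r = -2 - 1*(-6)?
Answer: -25155/2 ≈ -12578.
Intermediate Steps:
r = 4 (r = -2 + 6 = 4)
N(p) = -3/(p**2 - p)
-26*(484 + N(r)) = -26*(484 - 3/(4*(-1 + 4))) = -26*(484 - 3*1/4/3) = -26*(484 - 3*1/4*1/3) = -26*(484 - 1/4) = -26*1935/4 = -25155/2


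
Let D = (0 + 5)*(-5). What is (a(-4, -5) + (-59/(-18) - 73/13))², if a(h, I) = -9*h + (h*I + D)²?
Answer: 188430529/54756 ≈ 3441.3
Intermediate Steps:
D = -25 (D = 5*(-5) = -25)
a(h, I) = (-25 + I*h)² - 9*h (a(h, I) = -9*h + (h*I - 25)² = -9*h + (I*h - 25)² = -9*h + (-25 + I*h)² = (-25 + I*h)² - 9*h)
(a(-4, -5) + (-59/(-18) - 73/13))² = (((-25 - 5*(-4))² - 9*(-4)) + (-59/(-18) - 73/13))² = (((-25 + 20)² + 36) + (-59*(-1/18) - 73*1/13))² = (((-5)² + 36) + (59/18 - 73/13))² = ((25 + 36) - 547/234)² = (61 - 547/234)² = (13727/234)² = 188430529/54756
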